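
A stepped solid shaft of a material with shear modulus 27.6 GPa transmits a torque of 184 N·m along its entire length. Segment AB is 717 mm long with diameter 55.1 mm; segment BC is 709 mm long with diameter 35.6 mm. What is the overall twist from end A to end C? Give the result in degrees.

J_AB = π(0.0551)⁴/32 = 9.05×10^-7 m⁴; J_BC = π(0.0356)⁴/32 = 1.58×10^-7 m⁴.
θ = (T/G)·Σ L_i/J_i = (184.0/27.6×10⁹)·(0.717/9.05×10^-7 + 0.709/1.58×10^-7) = 0.03526 rad.

2.02°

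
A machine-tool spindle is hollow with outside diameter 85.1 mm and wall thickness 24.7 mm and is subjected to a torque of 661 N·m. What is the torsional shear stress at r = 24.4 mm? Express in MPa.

J = π(d_o⁴ − d_i⁴)/32 = π(0.0851⁴ − 0.0357⁴)/32 = 4.989×10^-6 m⁴.
Shear stress varies linearly with radius: τ = T·r/J = 661.0 × 0.0244 / 4.989×10^-6 = 3.232×10^6 Pa.

3.23 MPa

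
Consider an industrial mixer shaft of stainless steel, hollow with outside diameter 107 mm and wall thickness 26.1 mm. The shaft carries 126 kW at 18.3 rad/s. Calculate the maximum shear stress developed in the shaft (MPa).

30.7 MPa

ω = 18.3 rad/s, so T = P/ω = 126×10³ / 18.30 = 6885 N·m.
J = π(d_o⁴ − d_i⁴)/32 = π(0.107⁴ − 0.0548⁴)/32 = 1.198×10^-5 m⁴.
τ_max = T·r/J = 6885 × 0.0535 / 1.198×10^-5 = 3.074×10^7 Pa.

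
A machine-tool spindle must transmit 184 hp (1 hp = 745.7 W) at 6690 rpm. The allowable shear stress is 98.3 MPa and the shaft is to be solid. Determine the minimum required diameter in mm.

ω = 2π·6690/60 = 700.6 rad/s, so T = P/ω = 184×745.7 / 700.6 = 195.9 N·m.
For a solid shaft τ_max = 16T/(πd³), so d = (16T/(π τ_allow))^(1/3) = (16·195.9/(π·9.83×10^7))^(1/3) = 0.02165 m.

21.6 mm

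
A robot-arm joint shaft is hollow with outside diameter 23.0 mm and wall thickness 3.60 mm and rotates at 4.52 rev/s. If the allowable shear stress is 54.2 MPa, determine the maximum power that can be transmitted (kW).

2.86 kW

J = π(d_o⁴ − d_i⁴)/32 = π(0.0230⁴ − 0.0158⁴)/32 = 2.136×10^-8 m⁴.
T_max = τ_allow·J/r = 5.42×10^7 × 2.136×10^-8 / 0.0115 = 100.6 N·m.
ω = 2π·4.52 = 28.40 rad/s, so P_max = T_max·ω = 2858 W.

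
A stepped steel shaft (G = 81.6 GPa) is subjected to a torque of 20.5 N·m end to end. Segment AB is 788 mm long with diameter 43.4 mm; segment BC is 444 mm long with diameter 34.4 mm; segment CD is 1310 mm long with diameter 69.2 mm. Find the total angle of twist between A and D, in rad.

J_AB = π(0.0434)⁴/32 = 3.48×10^-7 m⁴; J_BC = π(0.0344)⁴/32 = 1.37×10^-7 m⁴; J_CD = π(0.0692)⁴/32 = 2.25×10^-6 m⁴.
θ = (T/G)·Σ L_i/J_i = (20.50/81.6×10⁹)·(0.788/3.48×10^-7 + 0.444/1.37×10^-7 + 1.31/2.25×10^-6) = 1.526×10^-3 rad.

0.00153 rad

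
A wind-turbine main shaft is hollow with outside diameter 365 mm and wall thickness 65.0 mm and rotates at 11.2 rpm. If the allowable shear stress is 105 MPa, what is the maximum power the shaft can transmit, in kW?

974 kW

J = π(d_o⁴ − d_i⁴)/32 = π(0.365⁴ − 0.235⁴)/32 = 1.443×10^-3 m⁴.
T_max = τ_allow·J/r = 1.05×10^8 × 1.443×10^-3 / 0.182 = 830300 N·m.
ω = 2π·11.2/60 = 1.173 rad/s, so P_max = T_max·ω = 9.738×10^5 W.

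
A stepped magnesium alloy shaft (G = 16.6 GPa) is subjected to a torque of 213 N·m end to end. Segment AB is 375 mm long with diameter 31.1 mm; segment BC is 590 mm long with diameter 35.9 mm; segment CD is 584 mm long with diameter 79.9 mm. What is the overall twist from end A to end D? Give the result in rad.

J_AB = π(0.0311)⁴/32 = 9.18×10^-8 m⁴; J_BC = π(0.0359)⁴/32 = 1.63×10^-7 m⁴; J_CD = π(0.0799)⁴/32 = 4.00×10^-6 m⁴.
θ = (T/G)·Σ L_i/J_i = (213.0/16.6×10⁹)·(0.375/9.18×10^-8 + 0.590/1.63×10^-7 + 0.584/4.00×10^-6) = 0.1007 rad.

0.101 rad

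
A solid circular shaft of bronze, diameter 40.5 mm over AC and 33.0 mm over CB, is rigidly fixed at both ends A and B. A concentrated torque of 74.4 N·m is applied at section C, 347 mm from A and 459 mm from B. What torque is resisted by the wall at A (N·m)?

Compatibility: T_A·a/J_AC = T_B·b/J_CB with T_A + T_B = T₀.
J_AC = 2.64×10^-7 m⁴, J_CB = 1.16×10^-7 m⁴, so T_A = T₀·(J_AC/a)/((J_AC/a)+(J_CB/b)) = 55.80 N·m, T_B = 18.60 N·m.

55.8 N·m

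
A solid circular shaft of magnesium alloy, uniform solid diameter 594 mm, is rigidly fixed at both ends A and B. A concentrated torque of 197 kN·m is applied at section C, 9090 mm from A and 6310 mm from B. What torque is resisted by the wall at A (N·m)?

80700 N·m

With uniform GJ and both ends fixed, compatibility θ_AC = θ_CB gives T_A·a = T_B·b, together with T_A + T_B = T₀.
T_A = T₀·b/(a+b) = 197000·6310/15400 = 80720 N·m; T_B = 116300 N·m.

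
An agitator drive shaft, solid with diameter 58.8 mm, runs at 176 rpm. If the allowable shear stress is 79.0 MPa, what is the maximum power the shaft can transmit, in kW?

J = πd⁴/32 = π(0.0588)⁴/32 = 1.174×10^-6 m⁴.
T_max = τ_allow·J/r = 7.90×10^7 × 1.174×10^-6 / 0.0294 = 3153 N·m.
ω = 2π·176/60 = 18.43 rad/s, so P_max = T_max·ω = 5.812×10^4 W.

58.1 kW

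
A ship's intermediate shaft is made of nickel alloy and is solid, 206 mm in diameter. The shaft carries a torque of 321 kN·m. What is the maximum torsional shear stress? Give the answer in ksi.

J = πd⁴/32 = π(0.206)⁴/32 = 1.768×10^-4 m⁴.
τ_max = T·r/J = 321000 × 0.103 / 1.768×10^-4 = 1.870×10^8 Pa.

27.1 ksi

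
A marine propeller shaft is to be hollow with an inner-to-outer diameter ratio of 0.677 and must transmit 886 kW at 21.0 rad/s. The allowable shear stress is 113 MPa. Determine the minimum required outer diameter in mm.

134 mm

ω = 21.0 rad/s, so T = P/ω = 886×10³ / 21.00 = 42190 N·m.
For a hollow shaft with d_i/d_o = 0.677: τ_max = 16T/(π d_o³ (1−k⁴)), so d_o = [16T/(π τ_allow (1−k⁴))]^(1/3) = [16·42190/(π·1.13×10^8·0.7899)]^(1/3) = 0.1340 m.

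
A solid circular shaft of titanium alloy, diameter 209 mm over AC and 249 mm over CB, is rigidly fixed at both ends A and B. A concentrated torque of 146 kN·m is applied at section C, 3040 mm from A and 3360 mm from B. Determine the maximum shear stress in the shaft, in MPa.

Compatibility: T_A·a/J_AC = T_B·b/J_CB with T_A + T_B = T₀.
J_AC = 1.87×10^-4 m⁴, J_CB = 3.77×10^-4 m⁴, so T_A = T₀·(J_AC/a)/((J_AC/a)+(J_CB/b)) = 51720 N·m, T_B = 94280 N·m.
τ in each portion: τ_AC = 2.89×10^7 Pa, τ_CB = 3.11×10^7 Pa; maximum is in CB.
τ_max = T_CB·r/J = 94280·0.124/3.77×10^-4 = 3.110×10^7 Pa.

31.1 MPa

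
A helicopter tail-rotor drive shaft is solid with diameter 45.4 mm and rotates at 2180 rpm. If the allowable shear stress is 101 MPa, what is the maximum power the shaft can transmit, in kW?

J = πd⁴/32 = π(0.0454)⁴/32 = 4.171×10^-7 m⁴.
T_max = τ_allow·J/r = 1.01×10^8 × 4.171×10^-7 / 0.0227 = 1856 N·m.
ω = 2π·2180/60 = 228.3 rad/s, so P_max = T_max·ω = 4.236×10^5 W.

424 kW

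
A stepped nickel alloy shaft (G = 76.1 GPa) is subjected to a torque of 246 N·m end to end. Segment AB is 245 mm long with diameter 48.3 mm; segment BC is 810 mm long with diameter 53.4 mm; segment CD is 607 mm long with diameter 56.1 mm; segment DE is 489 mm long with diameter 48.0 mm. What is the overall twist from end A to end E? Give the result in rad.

J_AB = π(0.0483)⁴/32 = 5.34×10^-7 m⁴; J_BC = π(0.0534)⁴/32 = 7.98×10^-7 m⁴; J_CD = π(0.0561)⁴/32 = 9.72×10^-7 m⁴; J_DE = π(0.0480)⁴/32 = 5.21×10^-7 m⁴.
θ = (T/G)·Σ L_i/J_i = (246.0/76.1×10⁹)·(0.245/5.34×10^-7 + 0.810/7.98×10^-7 + 0.607/9.72×10^-7 + 0.489/5.21×10^-7) = 9.813×10^-3 rad.

0.00981 rad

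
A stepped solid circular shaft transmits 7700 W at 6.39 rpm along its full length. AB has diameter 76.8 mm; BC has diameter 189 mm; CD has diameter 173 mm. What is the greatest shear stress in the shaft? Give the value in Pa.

1.29e8 Pa

ω = 2π·6.39/60 = 0.6692 rad/s, so T = P/ω = 7700 / 0.6692 = 11510 N·m.
Under the same torque, τ_max = 16T/(πd³) is largest where d is smallest — segment AB (d = 76.8 mm).
τ_max = 16·11510/(π·(0.0768)³) = 1.294×10^8 Pa.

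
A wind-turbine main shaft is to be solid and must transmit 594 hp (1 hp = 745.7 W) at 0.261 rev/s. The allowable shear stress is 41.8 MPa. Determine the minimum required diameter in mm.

ω = 2π·0.261 = 1.640 rad/s, so T = P/ω = 594×745.7 / 1.640 = 270100 N·m.
For a solid shaft τ_max = 16T/(πd³), so d = (16T/(π τ_allow))^(1/3) = (16·270100/(π·4.18×10^7))^(1/3) = 0.3205 m.

320 mm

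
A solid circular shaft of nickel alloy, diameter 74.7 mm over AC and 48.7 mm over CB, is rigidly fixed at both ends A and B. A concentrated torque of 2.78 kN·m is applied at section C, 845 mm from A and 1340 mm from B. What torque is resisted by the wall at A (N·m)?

2500 N·m

Compatibility: T_A·a/J_AC = T_B·b/J_CB with T_A + T_B = T₀.
J_AC = 3.06×10^-6 m⁴, J_CB = 5.52×10^-7 m⁴, so T_A = T₀·(J_AC/a)/((J_AC/a)+(J_CB/b)) = 2496 N·m, T_B = 284.3 N·m.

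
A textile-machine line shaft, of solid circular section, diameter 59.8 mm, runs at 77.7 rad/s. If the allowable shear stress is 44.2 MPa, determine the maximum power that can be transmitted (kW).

J = πd⁴/32 = π(0.0598)⁴/32 = 1.255×10^-6 m⁴.
T_max = τ_allow·J/r = 4.42×10^7 × 1.255×10^-6 / 0.0299 = 1856 N·m.
ω = 77.7 rad/s, so P_max = T_max·ω = 1.442×10^5 W.

144 kW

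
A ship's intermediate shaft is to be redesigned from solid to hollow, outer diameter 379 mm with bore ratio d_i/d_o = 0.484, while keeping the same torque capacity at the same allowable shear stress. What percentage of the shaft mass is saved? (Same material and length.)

20.5 %

Equal τ_max and T ⇒ the solid shaft needs d_s³ = d_o³(1−k⁴), so d_s = 379·(1−0.484⁴)^(1/3) = 371.9 mm.
Area ratio A_h/A_s = d_o²(1−k²)/d_s² = (1−k²)/(1−k⁴)^(2/3) = 0.7951.
Mass saving = 1 − 0.7951 = 20.5 %.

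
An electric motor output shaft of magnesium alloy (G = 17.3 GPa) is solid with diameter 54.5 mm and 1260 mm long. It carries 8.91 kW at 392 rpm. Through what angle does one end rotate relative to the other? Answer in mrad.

ω = 2π·392/60 = 41.05 rad/s, so T = P/ω = 8.91×10³ / 41.05 = 217.1 N·m.
J = πd⁴/32 = π(0.0545)⁴/32 = 8.661×10^-7 m⁴.
θ = T·L/(G·J) = 217.1 × 1.26 / (17.3×10⁹ × 8.661×10^-7) = 0.01825 rad.

18.3 mrad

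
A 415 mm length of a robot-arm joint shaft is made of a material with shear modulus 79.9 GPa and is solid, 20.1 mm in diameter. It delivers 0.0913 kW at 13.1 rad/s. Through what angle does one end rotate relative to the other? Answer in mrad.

2.26 mrad

ω = 13.1 rad/s, so T = P/ω = 0.0913×10³ / 13.10 = 6.969 N·m.
J = πd⁴/32 = π(0.0201)⁴/32 = 1.602×10^-8 m⁴.
θ = T·L/(G·J) = 6.969 × 0.415 / (79.9×10⁹ × 1.602×10^-8) = 2.259×10^-3 rad.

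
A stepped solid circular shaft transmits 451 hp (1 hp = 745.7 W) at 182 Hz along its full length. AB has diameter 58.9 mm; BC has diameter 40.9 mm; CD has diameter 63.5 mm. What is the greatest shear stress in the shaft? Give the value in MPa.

ω = 2π·182 = 1144 rad/s, so T = P/ω = 451×745.7 / 1144 = 294.1 N·m.
Under the same torque, τ_max = 16T/(πd³) is largest where d is smallest — segment BC (d = 40.9 mm).
τ_max = 16·294.1/(π·(0.0409)³) = 2.189×10^7 Pa.

21.9 MPa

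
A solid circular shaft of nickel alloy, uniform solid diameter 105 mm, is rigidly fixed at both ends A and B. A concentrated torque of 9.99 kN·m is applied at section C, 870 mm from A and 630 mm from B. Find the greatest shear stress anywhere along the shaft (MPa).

25.5 MPa

With uniform GJ and both ends fixed, compatibility θ_AC = θ_CB gives T_A·a = T_B·b, together with T_A + T_B = T₀.
T_A = T₀·b/(a+b) = 9990·630/1500 = 4196 N·m; T_B = 5794 N·m.
τ in each portion: τ_AC = 1.85×10^7 Pa, τ_CB = 2.55×10^7 Pa; maximum is in CB.
τ_max = T_CB·r/J = 5794·0.0525/1.19×10^-5 = 2.549×10^7 Pa.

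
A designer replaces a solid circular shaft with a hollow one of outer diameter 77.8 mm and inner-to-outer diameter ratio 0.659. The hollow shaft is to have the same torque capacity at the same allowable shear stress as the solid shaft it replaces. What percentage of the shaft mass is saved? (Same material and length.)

Equal τ_max and T ⇒ the solid shaft needs d_s³ = d_o³(1−k⁴), so d_s = 77.8·(1−0.659⁴)^(1/3) = 72.56 mm.
Area ratio A_h/A_s = d_o²(1−k²)/d_s² = (1−k²)/(1−k⁴)^(2/3) = 0.6503.
Mass saving = 1 − 0.6503 = 35.0 %.

35.0 %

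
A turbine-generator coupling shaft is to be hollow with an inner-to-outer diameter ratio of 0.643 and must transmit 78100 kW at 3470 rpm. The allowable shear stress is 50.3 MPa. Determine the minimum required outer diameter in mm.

297 mm

ω = 2π·3470/60 = 363.4 rad/s, so T = P/ω = 78100×10³ / 363.4 = 214900 N·m.
For a hollow shaft with d_i/d_o = 0.643: τ_max = 16T/(π d_o³ (1−k⁴)), so d_o = [16T/(π τ_allow (1−k⁴))]^(1/3) = [16·214900/(π·5.03×10^7·0.8291)]^(1/3) = 0.2972 m.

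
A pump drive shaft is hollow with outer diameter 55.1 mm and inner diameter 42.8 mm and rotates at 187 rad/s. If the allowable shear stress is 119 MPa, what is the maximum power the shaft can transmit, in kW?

465 kW

J = π(d_o⁴ − d_i⁴)/32 = π(0.0551⁴ − 0.0428⁴)/32 = 5.755×10^-7 m⁴.
T_max = τ_allow·J/r = 1.19×10^8 × 5.755×10^-7 / 0.0276 = 2486 N·m.
ω = 187 rad/s, so P_max = T_max·ω = 4.648×10^5 W.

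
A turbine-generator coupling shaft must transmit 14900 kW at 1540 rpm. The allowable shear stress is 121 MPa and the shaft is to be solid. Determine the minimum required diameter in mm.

ω = 2π·1540/60 = 161.3 rad/s, so T = P/ω = 14900×10³ / 161.3 = 92390 N·m.
For a solid shaft τ_max = 16T/(πd³), so d = (16T/(π τ_allow))^(1/3) = (16·92390/(π·1.21×10^8))^(1/3) = 0.1573 m.

157 mm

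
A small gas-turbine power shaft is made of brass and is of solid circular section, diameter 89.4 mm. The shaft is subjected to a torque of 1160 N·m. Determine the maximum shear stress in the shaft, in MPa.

J = πd⁴/32 = π(0.0894)⁴/32 = 6.271×10^-6 m⁴.
τ_max = T·r/J = 1160 × 0.0447 / 6.271×10^-6 = 8.268×10^6 Pa.

8.27 MPa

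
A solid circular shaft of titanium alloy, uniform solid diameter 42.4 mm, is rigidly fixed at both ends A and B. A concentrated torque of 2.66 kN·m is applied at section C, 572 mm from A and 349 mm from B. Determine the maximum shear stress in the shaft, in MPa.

With uniform GJ and both ends fixed, compatibility θ_AC = θ_CB gives T_A·a = T_B·b, together with T_A + T_B = T₀.
T_A = T₀·b/(a+b) = 2660·349/921.0 = 1008 N·m; T_B = 1652 N·m.
τ in each portion: τ_AC = 6.73×10^7 Pa, τ_CB = 1.10×10^8 Pa; maximum is in CB.
τ_max = T_CB·r/J = 1652·0.0212/3.17×10^-7 = 1.104×10^8 Pa.

110 MPa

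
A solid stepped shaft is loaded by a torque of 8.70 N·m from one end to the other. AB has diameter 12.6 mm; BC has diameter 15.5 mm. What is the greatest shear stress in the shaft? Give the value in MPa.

Under the same torque, τ_max = 16T/(πd³) is largest where d is smallest — segment AB (d = 12.6 mm).
τ_max = 16·8.700/(π·(0.0126)³) = 2.215×10^7 Pa.

22.2 MPa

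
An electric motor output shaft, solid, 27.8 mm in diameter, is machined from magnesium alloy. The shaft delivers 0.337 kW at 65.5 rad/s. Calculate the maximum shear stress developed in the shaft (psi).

ω = 65.5 rad/s, so T = P/ω = 0.337×10³ / 65.50 = 5.145 N·m.
J = πd⁴/32 = π(0.0278)⁴/32 = 5.864×10^-8 m⁴.
τ_max = T·r/J = 5.145 × 0.0139 / 5.864×10^-8 = 1.220×10^6 Pa.

177 psi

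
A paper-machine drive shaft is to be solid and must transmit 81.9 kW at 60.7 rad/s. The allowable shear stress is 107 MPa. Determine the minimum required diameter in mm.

40.0 mm

ω = 60.7 rad/s, so T = P/ω = 81.9×10³ / 60.70 = 1349 N·m.
For a solid shaft τ_max = 16T/(πd³), so d = (16T/(π τ_allow))^(1/3) = (16·1349/(π·1.07×10^8))^(1/3) = 0.04005 m.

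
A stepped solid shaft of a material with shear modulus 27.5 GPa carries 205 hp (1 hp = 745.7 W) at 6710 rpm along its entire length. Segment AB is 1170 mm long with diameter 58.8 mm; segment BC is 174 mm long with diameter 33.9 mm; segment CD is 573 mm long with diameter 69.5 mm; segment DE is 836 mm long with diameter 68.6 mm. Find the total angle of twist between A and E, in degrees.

ω = 2π·6710/60 = 702.7 rad/s, so T = P/ω = 205×745.7 / 702.7 = 217.6 N·m.
J_AB = π(0.0588)⁴/32 = 1.17×10^-6 m⁴; J_BC = π(0.0339)⁴/32 = 1.30×10^-7 m⁴; J_CD = π(0.0695)⁴/32 = 2.29×10^-6 m⁴; J_DE = π(0.0686)⁴/32 = 2.17×10^-6 m⁴.
θ = (T/G)·Σ L_i/J_i = (217.6/27.5×10⁹)·(1.17/1.17×10^-6 + 0.174/1.30×10^-7 + 0.573/2.29×10^-6 + 0.836/2.17×10^-6) = 0.02352 rad.

1.35°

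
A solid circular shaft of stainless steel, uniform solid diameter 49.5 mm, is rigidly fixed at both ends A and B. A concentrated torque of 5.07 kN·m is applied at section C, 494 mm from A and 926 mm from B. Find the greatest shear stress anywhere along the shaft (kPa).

139000 kPa

With uniform GJ and both ends fixed, compatibility θ_AC = θ_CB gives T_A·a = T_B·b, together with T_A + T_B = T₀.
T_A = T₀·b/(a+b) = 5070·926/1420 = 3306 N·m; T_B = 1764 N·m.
τ in each portion: τ_AC = 1.39×10^8 Pa, τ_CB = 7.41×10^7 Pa; maximum is in AC.
τ_max = T_AC·r/J = 3306·0.0248/5.89×10^-7 = 1.388×10^8 Pa.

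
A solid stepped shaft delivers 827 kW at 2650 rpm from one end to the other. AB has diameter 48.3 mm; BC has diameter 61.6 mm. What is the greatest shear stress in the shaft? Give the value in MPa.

135 MPa

ω = 2π·2650/60 = 277.5 rad/s, so T = P/ω = 827×10³ / 277.5 = 2980 N·m.
Under the same torque, τ_max = 16T/(πd³) is largest where d is smallest — segment AB (d = 48.3 mm).
τ_max = 16·2980/(π·(0.0483)³) = 1.347×10^8 Pa.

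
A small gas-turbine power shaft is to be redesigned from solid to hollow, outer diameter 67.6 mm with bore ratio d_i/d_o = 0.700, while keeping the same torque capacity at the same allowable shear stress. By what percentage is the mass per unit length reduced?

Equal τ_max and T ⇒ the solid shaft needs d_s³ = d_o³(1−k⁴), so d_s = 67.6·(1−0.700⁴)^(1/3) = 61.69 mm.
Area ratio A_h/A_s = d_o²(1−k²)/d_s² = (1−k²)/(1−k⁴)^(2/3) = 0.6124.
Mass saving = 1 − 0.6124 = 38.8 %.

38.8 %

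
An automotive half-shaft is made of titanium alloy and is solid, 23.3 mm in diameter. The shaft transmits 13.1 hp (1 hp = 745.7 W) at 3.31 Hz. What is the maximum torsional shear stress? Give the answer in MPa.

ω = 2π·3.31 = 20.80 rad/s, so T = P/ω = 13.1×745.7 / 20.80 = 469.7 N·m.
J = πd⁴/32 = π(0.0233)⁴/32 = 2.894×10^-8 m⁴.
τ_max = T·r/J = 469.7 × 0.0117 / 2.894×10^-8 = 1.891×10^8 Pa.

189 MPa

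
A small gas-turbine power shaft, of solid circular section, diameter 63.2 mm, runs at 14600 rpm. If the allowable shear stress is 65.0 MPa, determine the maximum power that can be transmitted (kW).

J = πd⁴/32 = π(0.0632)⁴/32 = 1.566×10^-6 m⁴.
T_max = τ_allow·J/r = 6.50×10^7 × 1.566×10^-6 / 0.0316 = 3222 N·m.
ω = 2π·14600/60 = 1529 rad/s, so P_max = T_max·ω = 4.926×10^6 W.

4930 kW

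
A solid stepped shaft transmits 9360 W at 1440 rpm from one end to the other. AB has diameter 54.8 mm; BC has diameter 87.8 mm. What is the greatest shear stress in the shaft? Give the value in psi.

ω = 2π·1440/60 = 150.8 rad/s, so T = P/ω = 9360 / 150.8 = 62.07 N·m.
Under the same torque, τ_max = 16T/(πd³) is largest where d is smallest — segment AB (d = 54.8 mm).
τ_max = 16·62.07/(π·(0.0548)³) = 1.921×10^6 Pa.

279 psi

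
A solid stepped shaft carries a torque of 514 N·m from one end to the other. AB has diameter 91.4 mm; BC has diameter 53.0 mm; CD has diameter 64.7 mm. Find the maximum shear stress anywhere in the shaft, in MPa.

Under the same torque, τ_max = 16T/(πd³) is largest where d is smallest — segment BC (d = 53.0 mm).
τ_max = 16·514.0/(π·(0.0530)³) = 1.758×10^7 Pa.

17.6 MPa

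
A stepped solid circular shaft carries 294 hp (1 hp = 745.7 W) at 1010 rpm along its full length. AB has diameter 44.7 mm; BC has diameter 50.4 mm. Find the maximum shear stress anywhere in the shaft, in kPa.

ω = 2π·1010/60 = 105.8 rad/s, so T = P/ω = 294×745.7 / 105.8 = 2073 N·m.
Under the same torque, τ_max = 16T/(πd³) is largest where d is smallest — segment AB (d = 44.7 mm).
τ_max = 16·2073/(π·(0.0447)³) = 1.182×10^8 Pa.

118000 kPa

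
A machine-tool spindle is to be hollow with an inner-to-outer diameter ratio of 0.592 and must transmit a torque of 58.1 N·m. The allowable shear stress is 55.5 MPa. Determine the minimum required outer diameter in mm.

For a hollow shaft with d_i/d_o = 0.592: τ_max = 16T/(π d_o³ (1−k⁴)), so d_o = [16T/(π τ_allow (1−k⁴))]^(1/3) = [16·58.10/(π·5.55×10^7·0.8772)]^(1/3) = 0.01825 m.

18.2 mm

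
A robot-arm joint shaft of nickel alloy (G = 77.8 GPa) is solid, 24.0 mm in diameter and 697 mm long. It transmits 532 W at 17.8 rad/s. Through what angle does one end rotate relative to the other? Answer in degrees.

ω = 17.8 rad/s, so T = P/ω = 532 / 17.80 = 29.89 N·m.
J = πd⁴/32 = π(0.0240)⁴/32 = 3.257×10^-8 m⁴.
θ = T·L/(G·J) = 29.89 × 0.697 / (77.8×10⁹ × 3.257×10^-8) = 8.221×10^-3 rad.

0.471°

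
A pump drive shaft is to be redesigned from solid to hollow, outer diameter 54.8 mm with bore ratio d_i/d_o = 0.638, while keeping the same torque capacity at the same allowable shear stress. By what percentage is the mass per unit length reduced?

33.1 %

Equal τ_max and T ⇒ the solid shaft needs d_s³ = d_o³(1−k⁴), so d_s = 54.8·(1−0.638⁴)^(1/3) = 51.59 mm.
Area ratio A_h/A_s = d_o²(1−k²)/d_s² = (1−k²)/(1−k⁴)^(2/3) = 0.6691.
Mass saving = 1 − 0.6691 = 33.1 %.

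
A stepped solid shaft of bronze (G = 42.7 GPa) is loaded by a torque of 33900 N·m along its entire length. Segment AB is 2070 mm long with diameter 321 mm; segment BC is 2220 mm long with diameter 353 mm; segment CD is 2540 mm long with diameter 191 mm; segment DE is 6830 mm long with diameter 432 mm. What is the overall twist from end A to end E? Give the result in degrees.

1.13°

J_AB = π(0.321)⁴/32 = 1.04×10^-3 m⁴; J_BC = π(0.353)⁴/32 = 1.52×10^-3 m⁴; J_CD = π(0.191)⁴/32 = 1.31×10^-4 m⁴; J_DE = π(0.432)⁴/32 = 3.42×10^-3 m⁴.
θ = (T/G)·Σ L_i/J_i = (33900/42.7×10⁹)·(2.07/1.04×10^-3 + 2.22/1.52×10^-3 + 2.54/1.31×10^-4 + 6.83/3.42×10^-3) = 0.01975 rad.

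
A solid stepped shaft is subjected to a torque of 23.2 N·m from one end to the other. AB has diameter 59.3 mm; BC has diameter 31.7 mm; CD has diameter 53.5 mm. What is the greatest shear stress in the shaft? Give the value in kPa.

Under the same torque, τ_max = 16T/(πd³) is largest where d is smallest — segment BC (d = 31.7 mm).
τ_max = 16·23.20/(π·(0.0317)³) = 3.709×10^6 Pa.

3710 kPa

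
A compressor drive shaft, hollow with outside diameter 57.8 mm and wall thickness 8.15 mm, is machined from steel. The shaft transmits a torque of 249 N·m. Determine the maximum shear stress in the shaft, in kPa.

J = π(d_o⁴ − d_i⁴)/32 = π(0.0578⁴ − 0.0415⁴)/32 = 8.045×10^-7 m⁴.
τ_max = T·r/J = 249.0 × 0.0289 / 8.045×10^-7 = 8.944×10^6 Pa.

8940 kPa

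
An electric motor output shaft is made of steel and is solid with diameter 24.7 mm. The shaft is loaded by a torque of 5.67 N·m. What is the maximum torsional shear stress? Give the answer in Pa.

J = πd⁴/32 = π(0.0247)⁴/32 = 3.654×10^-8 m⁴.
τ_max = T·r/J = 5.670 × 0.0123 / 3.654×10^-8 = 1.916×10^6 Pa.

1.92e6 Pa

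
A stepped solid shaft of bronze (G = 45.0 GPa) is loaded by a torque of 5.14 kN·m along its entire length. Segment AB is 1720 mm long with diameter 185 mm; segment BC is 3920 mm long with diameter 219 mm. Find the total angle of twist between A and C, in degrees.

0.211°

J_AB = π(0.185)⁴/32 = 1.15×10^-4 m⁴; J_BC = π(0.219)⁴/32 = 2.26×10^-4 m⁴.
θ = (T/G)·Σ L_i/J_i = (5140/45.0×10⁹)·(1.72/1.15×10^-4 + 3.92/2.26×10^-4) = 3.691×10^-3 rad.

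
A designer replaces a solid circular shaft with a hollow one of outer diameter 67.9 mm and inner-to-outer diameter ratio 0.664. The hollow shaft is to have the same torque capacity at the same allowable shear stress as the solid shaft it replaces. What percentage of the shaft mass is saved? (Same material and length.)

35.4 %

Equal τ_max and T ⇒ the solid shaft needs d_s³ = d_o³(1−k⁴), so d_s = 67.9·(1−0.664⁴)^(1/3) = 63.18 mm.
Area ratio A_h/A_s = d_o²(1−k²)/d_s² = (1−k²)/(1−k⁴)^(2/3) = 0.6458.
Mass saving = 1 − 0.6458 = 35.4 %.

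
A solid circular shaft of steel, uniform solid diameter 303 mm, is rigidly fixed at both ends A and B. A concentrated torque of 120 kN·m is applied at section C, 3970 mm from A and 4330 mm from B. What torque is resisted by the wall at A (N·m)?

With uniform GJ and both ends fixed, compatibility θ_AC = θ_CB gives T_A·a = T_B·b, together with T_A + T_B = T₀.
T_A = T₀·b/(a+b) = 120000·4330/8300 = 62600 N·m; T_B = 57400 N·m.

62600 N·m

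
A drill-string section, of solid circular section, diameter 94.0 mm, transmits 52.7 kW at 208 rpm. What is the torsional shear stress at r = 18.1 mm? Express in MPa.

5.71 MPa

ω = 2π·208/60 = 21.78 rad/s, so T = P/ω = 52.7×10³ / 21.78 = 2419 N·m.
J = πd⁴/32 = π(0.0940)⁴/32 = 7.665×10^-6 m⁴.
Shear stress varies linearly with radius: τ = T·r/J = 2419 × 0.0181 / 7.665×10^-6 = 5.713×10^6 Pa.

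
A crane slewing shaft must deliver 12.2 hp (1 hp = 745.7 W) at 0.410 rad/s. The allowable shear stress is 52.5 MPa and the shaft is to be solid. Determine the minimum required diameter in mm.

129 mm

ω = 0.410 rad/s, so T = P/ω = 12.2×745.7 / 0.4100 = 22190 N·m.
For a solid shaft τ_max = 16T/(πd³), so d = (16T/(π τ_allow))^(1/3) = (16·22190/(π·5.25×10^7))^(1/3) = 0.1291 m.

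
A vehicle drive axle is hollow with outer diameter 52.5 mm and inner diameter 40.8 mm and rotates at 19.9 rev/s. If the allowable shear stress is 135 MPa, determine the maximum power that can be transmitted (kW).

J = π(d_o⁴ − d_i⁴)/32 = π(0.0525⁴ − 0.0408⁴)/32 = 4.738×10^-7 m⁴.
T_max = τ_allow·J/r = 1.35×10^8 × 4.738×10^-7 / 0.0262 = 2437 N·m.
ω = 2π·19.9 = 125.0 rad/s, so P_max = T_max·ω = 3.047×10^5 W.

305 kW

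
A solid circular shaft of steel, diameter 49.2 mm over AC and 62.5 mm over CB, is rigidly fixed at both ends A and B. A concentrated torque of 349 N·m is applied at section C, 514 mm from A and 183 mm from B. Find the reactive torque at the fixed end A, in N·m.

42.0 N·m

Compatibility: T_A·a/J_AC = T_B·b/J_CB with T_A + T_B = T₀.
J_AC = 5.75×10^-7 m⁴, J_CB = 1.50×10^-6 m⁴, so T_A = T₀·(J_AC/a)/((J_AC/a)+(J_CB/b)) = 41.98 N·m, T_B = 307.0 N·m.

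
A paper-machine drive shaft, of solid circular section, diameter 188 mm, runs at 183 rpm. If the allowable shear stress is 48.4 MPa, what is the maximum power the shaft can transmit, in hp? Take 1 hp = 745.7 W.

1620 hp

J = πd⁴/32 = π(0.188)⁴/32 = 1.226×10^-4 m⁴.
T_max = τ_allow·J/r = 4.84×10^7 × 1.226×10^-4 / 0.0940 = 63150 N·m.
ω = 2π·183/60 = 19.16 rad/s, so P_max = T_max·ω = 1.210×10^6 W.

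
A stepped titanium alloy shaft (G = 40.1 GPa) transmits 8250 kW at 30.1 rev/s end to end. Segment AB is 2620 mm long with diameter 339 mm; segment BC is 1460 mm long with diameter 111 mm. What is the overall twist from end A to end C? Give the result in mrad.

109 mrad

ω = 2π·30.1 = 189.1 rad/s, so T = P/ω = 8250×10³ / 189.1 = 43620 N·m.
J_AB = π(0.339)⁴/32 = 1.30×10^-3 m⁴; J_BC = π(0.111)⁴/32 = 1.49×10^-5 m⁴.
θ = (T/G)·Σ L_i/J_i = (43620/40.1×10⁹)·(2.62/1.30×10^-3 + 1.46/1.49×10^-5) = 0.1088 rad.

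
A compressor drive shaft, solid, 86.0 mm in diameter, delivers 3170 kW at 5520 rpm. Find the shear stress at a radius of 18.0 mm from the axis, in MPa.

18.4 MPa

ω = 2π·5520/60 = 578.1 rad/s, so T = P/ω = 3170×10³ / 578.1 = 5484 N·m.
J = πd⁴/32 = π(0.0860)⁴/32 = 5.370×10^-6 m⁴.
Shear stress varies linearly with radius: τ = T·r/J = 5484 × 0.0180 / 5.370×10^-6 = 1.838×10^7 Pa.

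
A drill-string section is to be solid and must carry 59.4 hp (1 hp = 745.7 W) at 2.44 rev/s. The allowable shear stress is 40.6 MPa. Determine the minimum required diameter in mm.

ω = 2π·2.44 = 15.33 rad/s, so T = P/ω = 59.4×745.7 / 15.33 = 2889 N·m.
For a solid shaft τ_max = 16T/(πd³), so d = (16T/(π τ_allow))^(1/3) = (16·2889/(π·4.06×10^7))^(1/3) = 0.07130 m.

71.3 mm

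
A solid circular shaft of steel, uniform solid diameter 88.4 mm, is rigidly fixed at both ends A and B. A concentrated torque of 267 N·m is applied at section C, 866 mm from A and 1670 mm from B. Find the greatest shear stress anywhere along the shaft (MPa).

With uniform GJ and both ends fixed, compatibility θ_AC = θ_CB gives T_A·a = T_B·b, together with T_A + T_B = T₀.
T_A = T₀·b/(a+b) = 267.0·1670/2536 = 175.8 N·m; T_B = 91.18 N·m.
τ in each portion: τ_AC = 1.30×10^6 Pa, τ_CB = 6.72×10^5 Pa; maximum is in AC.
τ_max = T_AC·r/J = 175.8·0.0442/6.00×10^-6 = 1.296×10^6 Pa.

1.30 MPa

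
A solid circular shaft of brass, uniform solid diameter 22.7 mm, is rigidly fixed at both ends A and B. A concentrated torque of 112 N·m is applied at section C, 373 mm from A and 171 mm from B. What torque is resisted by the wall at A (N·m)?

35.2 N·m

With uniform GJ and both ends fixed, compatibility θ_AC = θ_CB gives T_A·a = T_B·b, together with T_A + T_B = T₀.
T_A = T₀·b/(a+b) = 112.0·171/544.0 = 35.21 N·m; T_B = 76.79 N·m.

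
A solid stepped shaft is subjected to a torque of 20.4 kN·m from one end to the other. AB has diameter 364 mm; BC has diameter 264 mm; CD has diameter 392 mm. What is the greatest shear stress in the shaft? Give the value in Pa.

5.65e6 Pa

Under the same torque, τ_max = 16T/(πd³) is largest where d is smallest — segment BC (d = 264 mm).
τ_max = 16·20400/(π·(0.264)³) = 5.647×10^6 Pa.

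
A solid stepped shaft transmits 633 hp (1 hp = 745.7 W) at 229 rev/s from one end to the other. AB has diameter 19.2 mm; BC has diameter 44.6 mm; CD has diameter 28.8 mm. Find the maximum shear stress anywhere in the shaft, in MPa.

ω = 2π·229 = 1439 rad/s, so T = P/ω = 633×745.7 / 1439 = 328.1 N·m.
Under the same torque, τ_max = 16T/(πd³) is largest where d is smallest — segment AB (d = 19.2 mm).
τ_max = 16·328.1/(π·(0.0192)³) = 2.361×10^8 Pa.

236 MPa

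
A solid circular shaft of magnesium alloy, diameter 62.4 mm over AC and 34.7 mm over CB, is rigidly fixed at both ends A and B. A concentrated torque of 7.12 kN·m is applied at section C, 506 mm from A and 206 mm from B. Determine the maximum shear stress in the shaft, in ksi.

Compatibility: T_A·a/J_AC = T_B·b/J_CB with T_A + T_B = T₀.
J_AC = 1.49×10^-6 m⁴, J_CB = 1.42×10^-7 m⁴, so T_A = T₀·(J_AC/a)/((J_AC/a)+(J_CB/b)) = 5766 N·m, T_B = 1354 N·m.
τ in each portion: τ_AC = 1.21×10^8 Pa, τ_CB = 1.65×10^8 Pa; maximum is in CB.
τ_max = T_CB·r/J = 1354·0.0174/1.42×10^-7 = 1.651×10^8 Pa.

23.9 ksi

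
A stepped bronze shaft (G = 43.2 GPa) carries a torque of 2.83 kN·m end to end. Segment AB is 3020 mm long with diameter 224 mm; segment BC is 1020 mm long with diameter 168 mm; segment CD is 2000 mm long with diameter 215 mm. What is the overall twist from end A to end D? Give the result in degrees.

J_AB = π(0.224)⁴/32 = 2.47×10^-4 m⁴; J_BC = π(0.168)⁴/32 = 7.82×10^-5 m⁴; J_CD = π(0.215)⁴/32 = 2.10×10^-4 m⁴.
θ = (T/G)·Σ L_i/J_i = (2830/43.2×10⁹)·(3.02/2.47×10^-4 + 1.02/7.82×10^-5 + 2.00/2.10×10^-4) = 2.279×10^-3 rad.

0.131°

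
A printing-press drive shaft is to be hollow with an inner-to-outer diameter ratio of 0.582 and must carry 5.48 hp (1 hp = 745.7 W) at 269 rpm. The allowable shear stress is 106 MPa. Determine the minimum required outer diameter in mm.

19.9 mm

ω = 2π·269/60 = 28.17 rad/s, so T = P/ω = 5.48×745.7 / 28.17 = 145.1 N·m.
For a hollow shaft with d_i/d_o = 0.582: τ_max = 16T/(π d_o³ (1−k⁴)), so d_o = [16T/(π τ_allow (1−k⁴))]^(1/3) = [16·145.1/(π·1.06×10^8·0.8853)]^(1/3) = 0.01989 m.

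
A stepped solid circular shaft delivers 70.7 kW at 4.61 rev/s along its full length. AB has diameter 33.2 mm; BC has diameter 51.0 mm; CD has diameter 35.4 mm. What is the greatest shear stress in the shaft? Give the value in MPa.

ω = 2π·4.61 = 28.97 rad/s, so T = P/ω = 70.7×10³ / 28.97 = 2441 N·m.
Under the same torque, τ_max = 16T/(πd³) is largest where d is smallest — segment AB (d = 33.2 mm).
τ_max = 16·2441/(π·(0.0332)³) = 3.397×10^8 Pa.

340 MPa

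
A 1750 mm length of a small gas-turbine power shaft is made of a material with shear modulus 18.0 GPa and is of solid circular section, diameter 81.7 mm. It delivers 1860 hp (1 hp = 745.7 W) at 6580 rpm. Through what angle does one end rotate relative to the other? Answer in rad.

0.0447 rad

ω = 2π·6580/60 = 689.1 rad/s, so T = P/ω = 1860×745.7 / 689.1 = 2013 N·m.
J = πd⁴/32 = π(0.0817)⁴/32 = 4.374×10^-6 m⁴.
θ = T·L/(G·J) = 2013 × 1.75 / (18.0×10⁹ × 4.374×10^-6) = 0.04474 rad.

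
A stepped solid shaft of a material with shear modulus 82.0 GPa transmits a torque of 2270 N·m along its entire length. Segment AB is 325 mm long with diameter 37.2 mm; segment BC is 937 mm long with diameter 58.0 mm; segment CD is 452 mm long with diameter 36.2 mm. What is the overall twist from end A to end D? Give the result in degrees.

J_AB = π(0.0372)⁴/32 = 1.88×10^-7 m⁴; J_BC = π(0.0580)⁴/32 = 1.11×10^-6 m⁴; J_CD = π(0.0362)⁴/32 = 1.69×10^-7 m⁴.
θ = (T/G)·Σ L_i/J_i = (2270/82.0×10⁹)·(0.325/1.88×10^-7 + 0.937/1.11×10^-6 + 0.452/1.69×10^-7) = 0.1454 rad.

8.33°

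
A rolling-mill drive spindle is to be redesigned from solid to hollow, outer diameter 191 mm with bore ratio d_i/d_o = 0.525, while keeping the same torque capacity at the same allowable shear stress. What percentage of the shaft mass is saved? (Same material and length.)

Equal τ_max and T ⇒ the solid shaft needs d_s³ = d_o³(1−k⁴), so d_s = 191·(1−0.525⁴)^(1/3) = 186.0 mm.
Area ratio A_h/A_s = d_o²(1−k²)/d_s² = (1−k²)/(1−k⁴)^(2/3) = 0.7636.
Mass saving = 1 − 0.7636 = 23.6 %.

23.6 %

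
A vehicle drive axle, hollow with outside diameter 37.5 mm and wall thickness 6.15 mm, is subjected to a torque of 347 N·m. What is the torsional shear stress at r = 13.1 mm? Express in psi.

J = π(d_o⁴ − d_i⁴)/32 = π(0.0375⁴ − 0.0252⁴)/32 = 1.546×10^-7 m⁴.
Shear stress varies linearly with radius: τ = T·r/J = 347.0 × 0.0131 / 1.546×10^-7 = 2.941×10^7 Pa.

4270 psi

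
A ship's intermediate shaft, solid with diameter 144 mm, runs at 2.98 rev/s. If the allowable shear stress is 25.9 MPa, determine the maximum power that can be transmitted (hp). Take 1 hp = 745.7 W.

J = πd⁴/32 = π(0.144)⁴/32 = 4.221×10^-5 m⁴.
T_max = τ_allow·J/r = 2.59×10^7 × 4.221×10^-5 / 0.0720 = 15190 N·m.
ω = 2π·2.98 = 18.72 rad/s, so P_max = T_max·ω = 2.843×10^5 W.

381 hp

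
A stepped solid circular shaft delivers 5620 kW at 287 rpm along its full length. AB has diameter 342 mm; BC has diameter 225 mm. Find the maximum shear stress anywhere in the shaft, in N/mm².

ω = 2π·287/60 = 30.05 rad/s, so T = P/ω = 5620×10³ / 30.05 = 187000 N·m.
Under the same torque, τ_max = 16T/(πd³) is largest where d is smallest — segment BC (d = 225 mm).
τ_max = 16·187000/(π·(0.225)³) = 8.361×10^7 Pa.

83.6 N/mm²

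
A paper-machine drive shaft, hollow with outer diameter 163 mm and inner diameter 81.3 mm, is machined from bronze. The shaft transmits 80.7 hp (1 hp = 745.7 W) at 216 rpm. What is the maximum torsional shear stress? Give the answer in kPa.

ω = 2π·216/60 = 22.62 rad/s, so T = P/ω = 80.7×745.7 / 22.62 = 2660 N·m.
J = π(d_o⁴ − d_i⁴)/32 = π(0.163⁴ − 0.0813⁴)/32 = 6.501×10^-5 m⁴.
τ_max = T·r/J = 2660 × 0.0815 / 6.501×10^-5 = 3.335×10^6 Pa.

3340 kPa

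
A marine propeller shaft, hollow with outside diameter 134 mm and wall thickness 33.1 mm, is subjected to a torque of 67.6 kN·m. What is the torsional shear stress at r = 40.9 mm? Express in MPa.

93.5 MPa

J = π(d_o⁴ − d_i⁴)/32 = π(0.134⁴ − 0.0678⁴)/32 = 2.958×10^-5 m⁴.
Shear stress varies linearly with radius: τ = T·r/J = 67600 × 0.0409 / 2.958×10^-5 = 9.347×10^7 Pa.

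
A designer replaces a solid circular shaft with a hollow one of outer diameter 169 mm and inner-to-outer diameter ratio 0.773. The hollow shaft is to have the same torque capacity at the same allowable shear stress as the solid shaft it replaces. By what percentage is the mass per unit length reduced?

Equal τ_max and T ⇒ the solid shaft needs d_s³ = d_o³(1−k⁴), so d_s = 169·(1−0.773⁴)^(1/3) = 145.9 mm.
Area ratio A_h/A_s = d_o²(1−k²)/d_s² = (1−k²)/(1−k⁴)^(2/3) = 0.5403.
Mass saving = 1 − 0.5403 = 46.0 %.

46.0 %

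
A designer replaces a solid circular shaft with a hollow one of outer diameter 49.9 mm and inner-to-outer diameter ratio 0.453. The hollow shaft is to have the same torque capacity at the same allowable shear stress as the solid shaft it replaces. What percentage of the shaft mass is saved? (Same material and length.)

Equal τ_max and T ⇒ the solid shaft needs d_s³ = d_o³(1−k⁴), so d_s = 49.9·(1−0.453⁴)^(1/3) = 49.19 mm.
Area ratio A_h/A_s = d_o²(1−k²)/d_s² = (1−k²)/(1−k⁴)^(2/3) = 0.8179.
Mass saving = 1 − 0.8179 = 18.2 %.

18.2 %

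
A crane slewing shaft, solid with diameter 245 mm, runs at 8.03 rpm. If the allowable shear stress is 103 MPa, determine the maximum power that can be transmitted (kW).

J = πd⁴/32 = π(0.245)⁴/32 = 3.537×10^-4 m⁴.
T_max = τ_allow·J/r = 1.03×10^8 × 3.537×10^-4 / 0.122 = 297400 N·m.
ω = 2π·8.03/60 = 0.8409 rad/s, so P_max = T_max·ω = 2.501×10^5 W.

250 kW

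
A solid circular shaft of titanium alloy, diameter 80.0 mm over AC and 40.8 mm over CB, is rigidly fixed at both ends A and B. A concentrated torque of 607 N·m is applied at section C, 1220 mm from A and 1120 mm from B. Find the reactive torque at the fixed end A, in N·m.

565 N·m

Compatibility: T_A·a/J_AC = T_B·b/J_CB with T_A + T_B = T₀.
J_AC = 4.02×10^-6 m⁴, J_CB = 2.72×10^-7 m⁴, so T_A = T₀·(J_AC/a)/((J_AC/a)+(J_CB/b)) = 565.3 N·m, T_B = 41.66 N·m.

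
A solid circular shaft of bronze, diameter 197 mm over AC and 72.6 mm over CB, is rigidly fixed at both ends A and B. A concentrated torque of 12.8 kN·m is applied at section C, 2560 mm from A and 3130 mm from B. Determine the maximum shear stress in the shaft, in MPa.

Compatibility: T_A·a/J_AC = T_B·b/J_CB with T_A + T_B = T₀.
J_AC = 1.48×10^-4 m⁴, J_CB = 2.73×10^-6 m⁴, so T_A = T₀·(J_AC/a)/((J_AC/a)+(J_CB/b)) = 12610 N·m, T_B = 190.2 N·m.
τ in each portion: τ_AC = 8.40×10^6 Pa, τ_CB = 2.53×10^6 Pa; maximum is in AC.
τ_max = T_AC·r/J = 12610·0.0985/1.48×10^-4 = 8.400×10^6 Pa.

8.40 MPa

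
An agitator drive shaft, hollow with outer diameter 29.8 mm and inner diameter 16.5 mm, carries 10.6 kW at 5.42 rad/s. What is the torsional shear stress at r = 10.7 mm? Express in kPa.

ω = 5.42 rad/s, so T = P/ω = 10.6×10³ / 5.420 = 1956 N·m.
J = π(d_o⁴ − d_i⁴)/32 = π(0.0298⁴ − 0.0165⁴)/32 = 7.015×10^-8 m⁴.
Shear stress varies linearly with radius: τ = T·r/J = 1956 × 0.0107 / 7.015×10^-8 = 2.983×10^8 Pa.

298000 kPa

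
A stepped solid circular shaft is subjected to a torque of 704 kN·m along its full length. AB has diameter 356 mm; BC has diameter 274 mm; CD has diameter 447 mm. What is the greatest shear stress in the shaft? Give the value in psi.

Under the same torque, τ_max = 16T/(πd³) is largest where d is smallest — segment BC (d = 274 mm).
τ_max = 16·704000/(π·(0.274)³) = 1.743×10^8 Pa.

25300 psi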